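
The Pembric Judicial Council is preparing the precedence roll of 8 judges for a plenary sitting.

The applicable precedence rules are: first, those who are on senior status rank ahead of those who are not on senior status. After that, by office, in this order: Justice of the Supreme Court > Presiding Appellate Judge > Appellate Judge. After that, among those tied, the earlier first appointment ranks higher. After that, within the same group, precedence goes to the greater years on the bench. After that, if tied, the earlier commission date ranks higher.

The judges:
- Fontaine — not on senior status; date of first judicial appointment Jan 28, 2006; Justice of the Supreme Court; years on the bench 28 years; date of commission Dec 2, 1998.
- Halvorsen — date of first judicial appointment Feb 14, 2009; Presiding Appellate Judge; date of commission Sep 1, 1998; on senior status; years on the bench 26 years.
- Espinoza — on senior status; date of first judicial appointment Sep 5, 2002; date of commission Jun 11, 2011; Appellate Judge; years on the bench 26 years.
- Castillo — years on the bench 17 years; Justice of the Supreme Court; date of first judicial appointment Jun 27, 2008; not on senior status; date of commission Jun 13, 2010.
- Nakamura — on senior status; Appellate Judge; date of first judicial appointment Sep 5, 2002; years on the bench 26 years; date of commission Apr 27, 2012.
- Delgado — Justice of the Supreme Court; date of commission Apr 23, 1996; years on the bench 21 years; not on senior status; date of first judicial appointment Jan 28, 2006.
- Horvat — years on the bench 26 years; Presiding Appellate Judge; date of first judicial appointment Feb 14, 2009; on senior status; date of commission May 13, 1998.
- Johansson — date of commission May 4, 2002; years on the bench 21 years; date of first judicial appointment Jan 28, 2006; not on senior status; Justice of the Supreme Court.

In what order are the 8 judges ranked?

Horvat, Halvorsen, Espinoza, Nakamura, Fontaine, Delgado, Johansson, Castillo

By the first rule: Horvat, Halvorsen, Espinoza and Nakamura (each on senior status); then Fontaine, Delgado, Johansson and Castillo (each not on senior status).
Among Horvat, Halvorsen, Espinoza and Nakamura, by office: Horvat and Halvorsen (Presiding Appellate Judge) before Espinoza and Nakamura (Appellate Judge).
Horvat and Halvorsen both have date of first judicial appointment Feb 14, 2009, so the next rule applies.
Horvat and Halvorsen both have years on the bench 26 years, so the next rule applies.
Among Horvat and Halvorsen, by date of commission (earlier first): Horvat (May 13, 1998) before Halvorsen (Sep 1, 1998).
Espinoza and Nakamura both have date of first judicial appointment Sep 5, 2002, so the next rule applies.
Espinoza and Nakamura both have years on the bench 26 years, so the next rule applies.
Among Espinoza and Nakamura, by date of commission (earlier first): Espinoza (Jun 11, 2011) before Nakamura (Apr 27, 2012).
Fontaine, Delgado, Johansson and Castillo are each Justice of the Supreme Court, so the next rule applies.
Among Fontaine, Delgado, Johansson and Castillo, by date of first judicial appointment (earlier first): Fontaine, Delgado and Johansson (Jan 28, 2006) before Castillo (Jun 27, 2008).
Among Fontaine, Delgado and Johansson, by years on the bench (higher first): Fontaine (28 years) before Delgado and Johansson (21 years).
Among Delgado and Johansson, by date of commission (earlier first): Delgado (Apr 23, 1996) before Johansson (May 4, 2002).
Full order: Horvat, Halvorsen, Espinoza, Nakamura, Fontaine, Delgado, Johansson, Castillo.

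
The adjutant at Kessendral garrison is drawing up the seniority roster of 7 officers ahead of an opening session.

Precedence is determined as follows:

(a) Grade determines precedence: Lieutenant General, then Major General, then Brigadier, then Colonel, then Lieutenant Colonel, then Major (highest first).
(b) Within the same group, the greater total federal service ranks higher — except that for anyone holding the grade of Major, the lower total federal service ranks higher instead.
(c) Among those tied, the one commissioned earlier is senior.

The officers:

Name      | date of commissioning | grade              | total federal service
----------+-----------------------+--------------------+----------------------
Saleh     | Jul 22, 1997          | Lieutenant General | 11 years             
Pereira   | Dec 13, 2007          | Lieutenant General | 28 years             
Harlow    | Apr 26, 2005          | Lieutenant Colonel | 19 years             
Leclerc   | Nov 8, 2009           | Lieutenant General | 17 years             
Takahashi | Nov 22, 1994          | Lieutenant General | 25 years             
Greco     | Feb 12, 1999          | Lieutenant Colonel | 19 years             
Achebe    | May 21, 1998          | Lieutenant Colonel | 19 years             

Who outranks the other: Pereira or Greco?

Pereira

By grade: Pereira, Takahashi, Leclerc and Saleh (Lieutenant General); then Achebe, Greco and Harlow (Lieutenant Colonel).
Among Pereira, Takahashi, Leclerc and Saleh, by total federal service (higher first): Pereira (28 years) before Takahashi (25 years) before Leclerc (17 years) before Saleh (11 years).
Achebe, Greco and Harlow all have total federal service 19 years, so the next rule applies.
Among Achebe, Greco and Harlow, by date of commissioning (earlier first): Achebe (May 21, 1998) before Greco (Feb 12, 1999) before Harlow (Apr 26, 2005).
So Pereira takes precedence.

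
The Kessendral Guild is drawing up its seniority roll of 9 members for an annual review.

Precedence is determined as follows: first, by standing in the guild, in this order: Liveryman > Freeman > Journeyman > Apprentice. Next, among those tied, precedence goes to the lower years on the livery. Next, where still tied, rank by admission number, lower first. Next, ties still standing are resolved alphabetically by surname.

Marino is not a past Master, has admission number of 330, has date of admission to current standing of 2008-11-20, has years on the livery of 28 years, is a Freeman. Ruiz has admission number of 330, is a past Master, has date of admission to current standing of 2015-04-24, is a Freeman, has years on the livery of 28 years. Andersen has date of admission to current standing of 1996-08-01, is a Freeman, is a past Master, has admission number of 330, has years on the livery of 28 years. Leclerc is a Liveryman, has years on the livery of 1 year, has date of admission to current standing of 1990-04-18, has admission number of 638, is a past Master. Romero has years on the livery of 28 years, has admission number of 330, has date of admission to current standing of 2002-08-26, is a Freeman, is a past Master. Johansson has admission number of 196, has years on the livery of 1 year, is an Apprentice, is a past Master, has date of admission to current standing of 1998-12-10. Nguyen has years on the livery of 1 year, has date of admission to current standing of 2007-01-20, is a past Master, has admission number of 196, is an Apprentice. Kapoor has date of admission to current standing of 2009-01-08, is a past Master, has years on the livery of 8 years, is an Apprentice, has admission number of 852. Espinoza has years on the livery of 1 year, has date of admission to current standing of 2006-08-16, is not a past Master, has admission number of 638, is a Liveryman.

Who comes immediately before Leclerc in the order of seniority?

By standing in the guild: Espinoza and Leclerc (Liveryman); then Andersen, Marino, Romero and Ruiz (Freeman); then Johansson, Nguyen and Kapoor (Apprentice).
Espinoza and Leclerc both have years on the livery 1 year, so the next rule applies.
Espinoza and Leclerc both have admission number 638, so the next rule applies.
Among Espinoza and Leclerc, alphabetically by surname: Espinoza before Leclerc.
Andersen, Marino, Romero and Ruiz all have years on the livery 28 years, so the next rule applies.
Andersen, Marino, Romero and Ruiz all have admission number 330, so the next rule applies.
Among Andersen, Marino, Romero and Ruiz, alphabetically by surname: Andersen before Marino before Romero before Ruiz.
Among Johansson, Nguyen and Kapoor, by years on the livery (lower first): Johansson and Nguyen (1 year) before Kapoor (8 years).
Johansson and Nguyen both have admission number 196, so the next rule applies.
Among Johansson and Nguyen, alphabetically by surname: Johansson before Nguyen.
Order: Espinoza, Leclerc, Andersen, Marino, Romero, Ruiz, Johansson, Nguyen, Kapoor.

Espinoza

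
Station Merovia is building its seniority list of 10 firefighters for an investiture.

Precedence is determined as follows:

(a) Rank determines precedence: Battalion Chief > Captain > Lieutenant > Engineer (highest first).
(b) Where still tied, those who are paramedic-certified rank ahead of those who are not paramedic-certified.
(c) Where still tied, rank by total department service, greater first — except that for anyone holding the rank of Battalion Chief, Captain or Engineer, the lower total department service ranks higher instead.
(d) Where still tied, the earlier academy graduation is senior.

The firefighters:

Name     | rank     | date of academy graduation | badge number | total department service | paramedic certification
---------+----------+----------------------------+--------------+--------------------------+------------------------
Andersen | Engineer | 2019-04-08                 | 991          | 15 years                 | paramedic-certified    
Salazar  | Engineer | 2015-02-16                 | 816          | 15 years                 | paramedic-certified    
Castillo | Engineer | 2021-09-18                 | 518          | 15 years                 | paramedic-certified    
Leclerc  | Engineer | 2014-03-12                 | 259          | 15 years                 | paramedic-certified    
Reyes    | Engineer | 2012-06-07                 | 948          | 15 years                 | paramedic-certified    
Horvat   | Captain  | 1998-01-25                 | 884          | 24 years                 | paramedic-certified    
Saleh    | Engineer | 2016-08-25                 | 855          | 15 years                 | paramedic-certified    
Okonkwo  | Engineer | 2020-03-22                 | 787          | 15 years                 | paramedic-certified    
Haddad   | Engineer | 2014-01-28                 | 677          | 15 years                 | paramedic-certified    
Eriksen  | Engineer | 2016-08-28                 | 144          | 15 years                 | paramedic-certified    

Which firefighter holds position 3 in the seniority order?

By rank: Horvat (Captain); then Reyes, Haddad, Leclerc, Salazar, Saleh, Eriksen, Andersen, Okonkwo and Castillo (Engineer).
Reyes, Haddad, Leclerc, Salazar, Saleh, Eriksen, Andersen, Okonkwo and Castillo are each paramedic-certified, so the next rule applies.
Reyes, Haddad, Leclerc, Salazar, Saleh, Eriksen, Andersen, Okonkwo and Castillo all have total department service 15 years, so the next rule applies.
Among Reyes, Haddad, Leclerc, Salazar, Saleh, Eriksen, Andersen, Okonkwo and Castillo, by date of academy graduation (earlier first): Reyes (2012-06-07) before Haddad (2014-01-28) before Leclerc (2014-03-12) before Salazar (2015-02-16) before Saleh (2016-08-25) before Eriksen (2016-08-28) before Andersen (2019-04-08) before Okonkwo (2020-03-22) before Castillo (2021-09-18).
Order: Horvat, Reyes, Haddad, Leclerc, Salazar, Saleh, Eriksen, Andersen, Okonkwo, Castillo.

Haddad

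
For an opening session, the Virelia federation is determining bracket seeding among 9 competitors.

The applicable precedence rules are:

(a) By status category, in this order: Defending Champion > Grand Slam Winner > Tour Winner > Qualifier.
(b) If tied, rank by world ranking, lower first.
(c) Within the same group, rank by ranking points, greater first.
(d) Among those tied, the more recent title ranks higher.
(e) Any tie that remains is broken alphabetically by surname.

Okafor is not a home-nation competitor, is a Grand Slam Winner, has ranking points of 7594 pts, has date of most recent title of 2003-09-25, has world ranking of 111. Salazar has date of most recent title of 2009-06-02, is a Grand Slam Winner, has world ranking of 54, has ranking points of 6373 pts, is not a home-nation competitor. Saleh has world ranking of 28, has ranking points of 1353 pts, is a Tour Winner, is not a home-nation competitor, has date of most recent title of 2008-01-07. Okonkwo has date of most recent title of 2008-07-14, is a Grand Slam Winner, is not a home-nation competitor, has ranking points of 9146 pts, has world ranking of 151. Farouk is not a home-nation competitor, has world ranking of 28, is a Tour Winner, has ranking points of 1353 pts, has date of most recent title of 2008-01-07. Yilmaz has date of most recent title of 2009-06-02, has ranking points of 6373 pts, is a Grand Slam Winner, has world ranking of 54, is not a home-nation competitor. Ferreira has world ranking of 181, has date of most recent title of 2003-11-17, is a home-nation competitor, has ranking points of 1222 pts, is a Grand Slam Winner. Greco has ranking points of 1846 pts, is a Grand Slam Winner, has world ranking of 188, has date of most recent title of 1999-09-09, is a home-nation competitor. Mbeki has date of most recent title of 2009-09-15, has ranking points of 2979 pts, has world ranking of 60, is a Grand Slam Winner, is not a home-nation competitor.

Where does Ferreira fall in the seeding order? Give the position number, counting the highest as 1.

6

By status category: Salazar, Yilmaz, Mbeki, Okafor, Okonkwo, Ferreira and Greco (Grand Slam Winner); then Farouk and Saleh (Tour Winner).
Among Salazar, Yilmaz, Mbeki, Okafor, Okonkwo, Ferreira and Greco, by world ranking (lower first): Salazar and Yilmaz (54) before Mbeki (60) before Okafor (111) before Okonkwo (151) before Ferreira (181) before Greco (188).
Salazar and Yilmaz both have ranking points 6373 pts, so the next rule applies.
Salazar and Yilmaz both have date of most recent title 2009-06-02, so the next rule applies.
Among Salazar and Yilmaz, alphabetically by surname: Salazar before Yilmaz.
Farouk and Saleh both have world ranking 28, so the next rule applies.
Farouk and Saleh both have ranking points 1353 pts, so the next rule applies.
Farouk and Saleh both have date of most recent title 2008-01-07, so the next rule applies.
Among Farouk and Saleh, alphabetically by surname: Farouk before Saleh.
Order: Salazar, Yilmaz, Mbeki, Okafor, Okonkwo, Ferreira, Greco, Farouk, Saleh. So position 6.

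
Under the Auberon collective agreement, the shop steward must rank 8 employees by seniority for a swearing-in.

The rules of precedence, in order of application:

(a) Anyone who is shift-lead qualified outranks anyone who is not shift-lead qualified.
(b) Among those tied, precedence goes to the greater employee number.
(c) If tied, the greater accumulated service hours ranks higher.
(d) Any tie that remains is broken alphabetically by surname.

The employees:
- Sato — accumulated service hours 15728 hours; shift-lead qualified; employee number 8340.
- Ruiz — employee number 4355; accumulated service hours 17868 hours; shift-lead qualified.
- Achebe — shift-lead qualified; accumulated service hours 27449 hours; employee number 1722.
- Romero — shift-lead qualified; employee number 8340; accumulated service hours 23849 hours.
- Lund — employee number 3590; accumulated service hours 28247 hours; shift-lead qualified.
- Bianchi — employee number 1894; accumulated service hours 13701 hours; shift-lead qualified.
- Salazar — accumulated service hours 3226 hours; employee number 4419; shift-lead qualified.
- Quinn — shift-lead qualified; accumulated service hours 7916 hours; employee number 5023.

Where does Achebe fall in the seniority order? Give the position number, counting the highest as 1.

By the first rule: Romero, Sato, Quinn, Salazar, Ruiz, Lund, Bianchi and Achebe (each shift-lead qualified).
Among Romero, Sato, Quinn, Salazar, Ruiz, Lund, Bianchi and Achebe, by employee number (higher first): Romero and Sato (8340) before Quinn (5023) before Salazar (4419) before Ruiz (4355) before Lund (3590) before Bianchi (1894) before Achebe (1722).
Among Romero and Sato, by accumulated service hours (higher first): Romero (23849 hours) before Sato (15728 hours).
Order: Romero, Sato, Quinn, Salazar, Ruiz, Lund, Bianchi, Achebe. So position 8.

8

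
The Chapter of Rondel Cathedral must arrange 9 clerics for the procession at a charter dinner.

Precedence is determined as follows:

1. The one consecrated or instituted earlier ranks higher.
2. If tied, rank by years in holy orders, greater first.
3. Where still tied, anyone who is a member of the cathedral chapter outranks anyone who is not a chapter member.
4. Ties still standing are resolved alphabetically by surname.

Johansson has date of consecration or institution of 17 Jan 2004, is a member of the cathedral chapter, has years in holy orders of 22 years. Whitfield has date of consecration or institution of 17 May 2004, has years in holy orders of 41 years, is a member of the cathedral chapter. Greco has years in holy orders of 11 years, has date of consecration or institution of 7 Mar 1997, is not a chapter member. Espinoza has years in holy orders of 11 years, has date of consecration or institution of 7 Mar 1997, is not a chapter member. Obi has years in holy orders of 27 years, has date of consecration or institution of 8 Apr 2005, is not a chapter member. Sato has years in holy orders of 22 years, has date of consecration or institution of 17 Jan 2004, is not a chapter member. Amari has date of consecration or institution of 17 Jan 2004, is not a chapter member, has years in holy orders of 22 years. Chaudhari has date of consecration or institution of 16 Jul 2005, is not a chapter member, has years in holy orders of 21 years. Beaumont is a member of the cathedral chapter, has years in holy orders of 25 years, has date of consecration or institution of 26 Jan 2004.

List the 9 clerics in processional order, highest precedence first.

By date of consecration or institution (earlier first): Espinoza and Greco (both 7 Mar 1997); then Johansson, Amari and Sato (each 17 Jan 2004); then Beaumont (26 Jan 2004); then Whitfield (17 May 2004); then Obi (8 Apr 2005); then Chaudhari (16 Jul 2005).
Espinoza and Greco both have years in holy orders 11 years, so the next rule applies.
Espinoza and Greco are each not a chapter member, so the next rule applies.
Among Espinoza and Greco, alphabetically by surname: Espinoza before Greco.
Johansson, Amari and Sato all have years in holy orders 22 years, so the next rule applies.
Among Johansson, Amari and Sato, a member of the cathedral chapter before not a chapter member: Johansson (a member of the cathedral chapter) before Amari and Sato (not a chapter member).
Among Amari and Sato, alphabetically by surname: Amari before Sato.
Full order: Espinoza, Greco, Johansson, Amari, Sato, Beaumont, Whitfield, Obi, Chaudhari.

Espinoza, Greco, Johansson, Amari, Sato, Beaumont, Whitfield, Obi, Chaudhari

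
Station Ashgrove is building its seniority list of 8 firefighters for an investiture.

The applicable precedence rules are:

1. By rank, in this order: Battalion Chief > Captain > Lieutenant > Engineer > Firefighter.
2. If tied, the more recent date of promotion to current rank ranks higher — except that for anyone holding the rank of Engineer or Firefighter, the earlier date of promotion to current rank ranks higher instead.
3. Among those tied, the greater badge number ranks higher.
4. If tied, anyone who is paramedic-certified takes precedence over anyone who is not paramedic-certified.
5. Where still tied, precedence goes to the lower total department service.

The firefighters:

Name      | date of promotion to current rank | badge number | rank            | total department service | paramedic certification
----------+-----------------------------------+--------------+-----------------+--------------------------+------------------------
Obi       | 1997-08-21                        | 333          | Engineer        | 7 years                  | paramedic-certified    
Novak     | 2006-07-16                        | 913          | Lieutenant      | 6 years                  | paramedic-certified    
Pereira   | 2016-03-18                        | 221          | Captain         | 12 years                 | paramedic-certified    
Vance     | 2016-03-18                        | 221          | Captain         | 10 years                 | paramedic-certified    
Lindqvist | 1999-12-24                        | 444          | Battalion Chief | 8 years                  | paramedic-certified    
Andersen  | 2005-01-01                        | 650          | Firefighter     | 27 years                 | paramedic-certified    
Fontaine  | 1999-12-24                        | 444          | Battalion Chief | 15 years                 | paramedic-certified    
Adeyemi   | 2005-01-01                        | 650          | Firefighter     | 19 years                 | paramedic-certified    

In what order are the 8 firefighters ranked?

Lindqvist, Fontaine, Vance, Pereira, Novak, Obi, Adeyemi, Andersen

By rank: Lindqvist and Fontaine (Battalion Chief); then Vance and Pereira (Captain); then Novak (Lieutenant); then Obi (Engineer); then Adeyemi and Andersen (Firefighter).
Lindqvist and Fontaine both have date of promotion to current rank 1999-12-24, so the next rule applies.
Lindqvist and Fontaine both have badge number 444, so the next rule applies.
Lindqvist and Fontaine are each paramedic-certified, so the next rule applies.
Among Lindqvist and Fontaine, by total department service (lower first): Lindqvist (8 years) before Fontaine (15 years).
Vance and Pereira both have date of promotion to current rank 2016-03-18, so the next rule applies.
Vance and Pereira both have badge number 221, so the next rule applies.
Vance and Pereira are each paramedic-certified, so the next rule applies.
Among Vance and Pereira, by total department service (lower first): Vance (10 years) before Pereira (12 years).
Adeyemi and Andersen both have date of promotion to current rank 2005-01-01, so the next rule applies.
Adeyemi and Andersen both have badge number 650, so the next rule applies.
Adeyemi and Andersen are each paramedic-certified, so the next rule applies.
Among Adeyemi and Andersen, by total department service (lower first): Adeyemi (19 years) before Andersen (27 years).
Full order: Lindqvist, Fontaine, Vance, Pereira, Novak, Obi, Adeyemi, Andersen.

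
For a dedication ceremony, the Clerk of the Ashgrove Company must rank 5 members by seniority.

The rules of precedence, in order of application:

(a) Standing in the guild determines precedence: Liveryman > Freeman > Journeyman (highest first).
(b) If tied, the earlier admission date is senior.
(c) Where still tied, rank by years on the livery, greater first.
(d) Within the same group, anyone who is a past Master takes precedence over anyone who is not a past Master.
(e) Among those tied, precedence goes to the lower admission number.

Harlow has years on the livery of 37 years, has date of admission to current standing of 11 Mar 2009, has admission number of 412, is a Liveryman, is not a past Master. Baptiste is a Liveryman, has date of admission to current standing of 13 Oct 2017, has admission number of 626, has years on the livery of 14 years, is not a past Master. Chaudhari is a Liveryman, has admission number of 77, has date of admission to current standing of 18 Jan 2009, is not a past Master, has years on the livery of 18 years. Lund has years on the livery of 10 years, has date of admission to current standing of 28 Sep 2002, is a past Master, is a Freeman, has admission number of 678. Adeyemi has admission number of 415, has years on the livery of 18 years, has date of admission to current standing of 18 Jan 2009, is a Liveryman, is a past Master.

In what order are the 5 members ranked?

Adeyemi, Chaudhari, Harlow, Baptiste, Lund

By standing in the guild: Adeyemi, Chaudhari, Harlow and Baptiste (Liveryman); then Lund (Freeman).
Among Adeyemi, Chaudhari, Harlow and Baptiste, by date of admission to current standing (earlier first): Adeyemi and Chaudhari (18 Jan 2009) before Harlow (11 Mar 2009) before Baptiste (13 Oct 2017).
Adeyemi and Chaudhari both have years on the livery 18 years, so the next rule applies.
Among Adeyemi and Chaudhari, a past Master before not a past Master: Adeyemi (a past Master) before Chaudhari (not a past Master).
Full order: Adeyemi, Chaudhari, Harlow, Baptiste, Lund.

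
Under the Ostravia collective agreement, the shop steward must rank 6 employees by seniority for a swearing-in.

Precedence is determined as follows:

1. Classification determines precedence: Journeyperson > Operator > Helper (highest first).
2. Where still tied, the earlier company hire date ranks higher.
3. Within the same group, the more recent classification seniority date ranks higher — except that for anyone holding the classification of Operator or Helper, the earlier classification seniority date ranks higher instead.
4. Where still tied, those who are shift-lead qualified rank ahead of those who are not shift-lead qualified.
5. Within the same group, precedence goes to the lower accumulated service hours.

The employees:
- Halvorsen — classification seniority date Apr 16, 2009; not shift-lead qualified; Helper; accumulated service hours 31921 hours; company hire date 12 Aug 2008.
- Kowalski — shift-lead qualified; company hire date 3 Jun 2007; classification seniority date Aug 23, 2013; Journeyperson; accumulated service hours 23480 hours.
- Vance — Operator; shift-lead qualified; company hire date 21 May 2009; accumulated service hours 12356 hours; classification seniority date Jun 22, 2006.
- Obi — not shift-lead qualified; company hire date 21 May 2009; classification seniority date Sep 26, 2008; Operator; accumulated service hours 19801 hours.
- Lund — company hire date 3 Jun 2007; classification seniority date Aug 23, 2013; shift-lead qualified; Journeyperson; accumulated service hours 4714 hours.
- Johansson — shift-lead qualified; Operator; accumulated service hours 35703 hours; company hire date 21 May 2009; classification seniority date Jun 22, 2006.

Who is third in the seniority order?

Vance

By classification: Lund and Kowalski (Journeyperson); then Vance, Johansson and Obi (Operator); then Halvorsen (Helper).
Lund and Kowalski both have company hire date 3 Jun 2007, so the next rule applies.
Lund and Kowalski both have classification seniority date Aug 23, 2013, so the next rule applies.
Lund and Kowalski are each shift-lead qualified, so the next rule applies.
Among Lund and Kowalski, by accumulated service hours (lower first): Lund (4714 hours) before Kowalski (23480 hours).
Vance, Johansson and Obi all have company hire date 21 May 2009, so the next rule applies.
Among Vance, Johansson and Obi, by classification seniority date (earlier first) (reversed rule for this group): Vance and Johansson (Jun 22, 2006) before Obi (Sep 26, 2008).
Vance and Johansson are each shift-lead qualified, so the next rule applies.
Among Vance and Johansson, by accumulated service hours (lower first): Vance (12356 hours) before Johansson (35703 hours).
Order: Lund, Kowalski, Vance, Johansson, Obi, Halvorsen.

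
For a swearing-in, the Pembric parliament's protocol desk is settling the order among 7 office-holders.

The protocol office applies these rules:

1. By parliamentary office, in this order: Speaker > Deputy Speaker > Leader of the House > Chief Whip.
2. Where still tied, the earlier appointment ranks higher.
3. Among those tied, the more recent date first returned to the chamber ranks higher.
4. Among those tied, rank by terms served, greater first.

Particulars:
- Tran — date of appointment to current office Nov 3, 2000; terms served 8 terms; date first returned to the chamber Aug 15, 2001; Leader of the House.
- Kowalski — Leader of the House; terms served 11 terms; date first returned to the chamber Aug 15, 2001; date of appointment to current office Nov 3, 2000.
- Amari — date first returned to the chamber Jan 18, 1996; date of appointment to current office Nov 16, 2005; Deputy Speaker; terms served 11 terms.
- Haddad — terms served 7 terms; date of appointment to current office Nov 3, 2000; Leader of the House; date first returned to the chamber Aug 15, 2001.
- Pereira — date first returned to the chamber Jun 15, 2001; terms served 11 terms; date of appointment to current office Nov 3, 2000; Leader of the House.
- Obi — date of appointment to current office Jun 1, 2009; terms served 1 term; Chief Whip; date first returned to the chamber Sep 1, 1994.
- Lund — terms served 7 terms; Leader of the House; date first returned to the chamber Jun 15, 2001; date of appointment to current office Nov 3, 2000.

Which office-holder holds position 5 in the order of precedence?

By parliamentary office: Amari (Deputy Speaker); then Kowalski, Tran, Haddad, Pereira and Lund (Leader of the House); then Obi (Chief Whip).
Kowalski, Tran, Haddad, Pereira and Lund all have date of appointment to current office Nov 3, 2000, so the next rule applies.
Among Kowalski, Tran, Haddad, Pereira and Lund, by date first returned to the chamber (later first): Kowalski, Tran and Haddad (Aug 15, 2001) before Pereira and Lund (Jun 15, 2001).
Among Kowalski, Tran and Haddad, by terms served (higher first): Kowalski (11 terms) before Tran (8 terms) before Haddad (7 terms).
Among Pereira and Lund, by terms served (higher first): Pereira (11 terms) before Lund (7 terms).
Order: Amari, Kowalski, Tran, Haddad, Pereira, Lund, Obi.

Pereira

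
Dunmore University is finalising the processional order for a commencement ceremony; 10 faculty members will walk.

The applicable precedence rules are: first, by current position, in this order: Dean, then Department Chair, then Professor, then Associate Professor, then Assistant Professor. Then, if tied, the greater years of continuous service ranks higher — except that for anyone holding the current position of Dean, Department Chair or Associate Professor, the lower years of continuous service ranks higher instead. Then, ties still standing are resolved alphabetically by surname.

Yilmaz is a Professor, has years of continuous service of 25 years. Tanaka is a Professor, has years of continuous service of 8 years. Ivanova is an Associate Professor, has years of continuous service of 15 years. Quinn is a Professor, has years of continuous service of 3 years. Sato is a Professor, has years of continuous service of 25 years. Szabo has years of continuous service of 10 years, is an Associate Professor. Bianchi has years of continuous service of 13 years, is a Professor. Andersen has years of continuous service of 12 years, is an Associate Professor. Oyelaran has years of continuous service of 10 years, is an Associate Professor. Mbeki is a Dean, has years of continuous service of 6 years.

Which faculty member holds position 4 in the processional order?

By current position: Mbeki (Dean); then Sato, Yilmaz, Bianchi, Tanaka and Quinn (Professor); then Oyelaran, Szabo, Andersen and Ivanova (Associate Professor).
Among Sato, Yilmaz, Bianchi, Tanaka and Quinn, by years of continuous service (higher first): Sato and Yilmaz (25 years) before Bianchi (13 years) before Tanaka (8 years) before Quinn (3 years).
Among Sato and Yilmaz, alphabetically by surname: Sato before Yilmaz.
Among Oyelaran, Szabo, Andersen and Ivanova, by years of continuous service (lower first) (reversed rule for this group): Oyelaran and Szabo (10 years) before Andersen (12 years) before Ivanova (15 years).
Among Oyelaran and Szabo, alphabetically by surname: Oyelaran before Szabo.
Order: Mbeki, Sato, Yilmaz, Bianchi, Tanaka, Quinn, Oyelaran, Szabo, Andersen, Ivanova.

Bianchi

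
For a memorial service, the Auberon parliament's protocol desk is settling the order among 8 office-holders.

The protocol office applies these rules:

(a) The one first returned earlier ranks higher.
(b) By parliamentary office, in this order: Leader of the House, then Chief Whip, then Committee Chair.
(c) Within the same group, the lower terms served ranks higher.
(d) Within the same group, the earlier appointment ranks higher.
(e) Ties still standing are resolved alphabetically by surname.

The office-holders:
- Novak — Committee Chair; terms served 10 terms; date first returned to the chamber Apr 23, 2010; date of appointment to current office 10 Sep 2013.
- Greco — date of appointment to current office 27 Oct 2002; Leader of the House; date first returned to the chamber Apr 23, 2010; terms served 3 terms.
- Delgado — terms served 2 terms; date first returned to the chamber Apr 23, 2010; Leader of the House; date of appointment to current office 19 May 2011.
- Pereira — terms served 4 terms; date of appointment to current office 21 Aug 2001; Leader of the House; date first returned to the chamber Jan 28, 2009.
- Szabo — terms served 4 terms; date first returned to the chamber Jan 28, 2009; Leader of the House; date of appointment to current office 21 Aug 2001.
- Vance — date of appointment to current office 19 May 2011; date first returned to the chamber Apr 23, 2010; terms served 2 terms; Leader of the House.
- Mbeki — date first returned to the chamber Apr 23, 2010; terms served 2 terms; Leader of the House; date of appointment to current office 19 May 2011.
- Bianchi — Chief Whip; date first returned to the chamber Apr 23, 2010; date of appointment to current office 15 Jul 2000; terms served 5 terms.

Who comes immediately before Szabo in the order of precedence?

By date first returned to the chamber (earlier first): Pereira and Szabo (both Jan 28, 2009); then Delgado, Mbeki, Vance, Greco, Bianchi and Novak (each Apr 23, 2010).
Pereira and Szabo are each Leader of the House, so the next rule applies.
Pereira and Szabo both have terms served 4 terms, so the next rule applies.
Pereira and Szabo both have date of appointment to current office 21 Aug 2001, so the next rule applies.
Among Pereira and Szabo, alphabetically by surname: Pereira before Szabo.
Among Delgado, Mbeki, Vance, Greco, Bianchi and Novak, by parliamentary office: Delgado, Mbeki, Vance and Greco (Leader of the House) before Bianchi (Chief Whip) before Novak (Committee Chair).
Among Delgado, Mbeki, Vance and Greco, by terms served (lower first): Delgado, Mbeki and Vance (2 terms) before Greco (3 terms).
Delgado, Mbeki and Vance all have date of appointment to current office 19 May 2011, so the next rule applies.
Among Delgado, Mbeki and Vance, alphabetically by surname: Delgado before Mbeki before Vance.
Order: Pereira, Szabo, Delgado, Mbeki, Vance, Greco, Bianchi, Novak.

Pereira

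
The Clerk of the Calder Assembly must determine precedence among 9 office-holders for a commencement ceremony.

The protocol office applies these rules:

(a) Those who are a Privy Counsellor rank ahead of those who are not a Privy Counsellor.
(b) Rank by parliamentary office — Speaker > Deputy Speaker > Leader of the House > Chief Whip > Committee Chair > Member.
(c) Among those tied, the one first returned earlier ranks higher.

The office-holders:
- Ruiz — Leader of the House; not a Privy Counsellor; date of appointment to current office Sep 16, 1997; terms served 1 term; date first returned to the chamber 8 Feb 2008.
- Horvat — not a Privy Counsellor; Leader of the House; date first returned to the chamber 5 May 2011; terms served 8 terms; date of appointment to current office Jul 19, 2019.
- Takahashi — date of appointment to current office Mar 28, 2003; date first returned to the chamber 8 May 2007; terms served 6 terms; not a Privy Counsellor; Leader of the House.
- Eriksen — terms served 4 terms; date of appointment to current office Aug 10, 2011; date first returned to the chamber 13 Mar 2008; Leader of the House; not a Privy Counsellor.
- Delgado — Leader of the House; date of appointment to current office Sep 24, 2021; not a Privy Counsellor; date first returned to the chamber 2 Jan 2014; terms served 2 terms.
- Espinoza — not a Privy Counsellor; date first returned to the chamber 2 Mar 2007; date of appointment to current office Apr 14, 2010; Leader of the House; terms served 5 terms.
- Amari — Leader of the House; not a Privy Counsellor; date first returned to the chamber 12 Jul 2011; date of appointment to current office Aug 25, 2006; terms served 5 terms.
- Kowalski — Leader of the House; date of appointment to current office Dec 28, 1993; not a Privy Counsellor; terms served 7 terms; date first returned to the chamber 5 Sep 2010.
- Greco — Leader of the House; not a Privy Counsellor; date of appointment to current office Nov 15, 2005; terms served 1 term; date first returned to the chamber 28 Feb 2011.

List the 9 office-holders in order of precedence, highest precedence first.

Espinoza, Takahashi, Ruiz, Eriksen, Kowalski, Greco, Horvat, Amari, Delgado

By the first rule: Espinoza, Takahashi, Ruiz, Eriksen, Kowalski, Greco, Horvat, Amari and Delgado (each not a Privy Counsellor).
Espinoza, Takahashi, Ruiz, Eriksen, Kowalski, Greco, Horvat, Amari and Delgado are each Leader of the House, so the next rule applies.
Among Espinoza, Takahashi, Ruiz, Eriksen, Kowalski, Greco, Horvat, Amari and Delgado, by date first returned to the chamber (earlier first): Espinoza (2 Mar 2007) before Takahashi (8 May 2007) before Ruiz (8 Feb 2008) before Eriksen (13 Mar 2008) before Kowalski (5 Sep 2010) before Greco (28 Feb 2011) before Horvat (5 May 2011) before Amari (12 Jul 2011) before Delgado (2 Jan 2014).
Full order: Espinoza, Takahashi, Ruiz, Eriksen, Kowalski, Greco, Horvat, Amari, Delgado.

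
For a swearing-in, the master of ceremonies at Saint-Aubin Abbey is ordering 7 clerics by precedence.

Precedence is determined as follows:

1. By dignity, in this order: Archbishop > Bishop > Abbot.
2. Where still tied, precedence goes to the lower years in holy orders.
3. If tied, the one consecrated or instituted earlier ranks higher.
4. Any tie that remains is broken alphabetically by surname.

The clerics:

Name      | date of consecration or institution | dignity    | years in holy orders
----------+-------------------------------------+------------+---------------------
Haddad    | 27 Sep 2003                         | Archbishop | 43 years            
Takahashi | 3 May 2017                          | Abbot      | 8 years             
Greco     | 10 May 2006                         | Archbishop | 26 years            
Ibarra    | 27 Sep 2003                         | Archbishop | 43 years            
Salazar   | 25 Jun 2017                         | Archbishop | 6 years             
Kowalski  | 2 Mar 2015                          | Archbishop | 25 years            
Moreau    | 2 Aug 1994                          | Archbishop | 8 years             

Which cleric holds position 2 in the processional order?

By dignity: Salazar, Moreau, Kowalski, Greco, Haddad and Ibarra (Archbishop); then Takahashi (Abbot).
Among Salazar, Moreau, Kowalski, Greco, Haddad and Ibarra, by years in holy orders (lower first): Salazar (6 years) before Moreau (8 years) before Kowalski (25 years) before Greco (26 years) before Haddad and Ibarra (43 years).
Haddad and Ibarra both have date of consecration or institution 27 Sep 2003, so the next rule applies.
Among Haddad and Ibarra, alphabetically by surname: Haddad before Ibarra.
Order: Salazar, Moreau, Kowalski, Greco, Haddad, Ibarra, Takahashi.

Moreau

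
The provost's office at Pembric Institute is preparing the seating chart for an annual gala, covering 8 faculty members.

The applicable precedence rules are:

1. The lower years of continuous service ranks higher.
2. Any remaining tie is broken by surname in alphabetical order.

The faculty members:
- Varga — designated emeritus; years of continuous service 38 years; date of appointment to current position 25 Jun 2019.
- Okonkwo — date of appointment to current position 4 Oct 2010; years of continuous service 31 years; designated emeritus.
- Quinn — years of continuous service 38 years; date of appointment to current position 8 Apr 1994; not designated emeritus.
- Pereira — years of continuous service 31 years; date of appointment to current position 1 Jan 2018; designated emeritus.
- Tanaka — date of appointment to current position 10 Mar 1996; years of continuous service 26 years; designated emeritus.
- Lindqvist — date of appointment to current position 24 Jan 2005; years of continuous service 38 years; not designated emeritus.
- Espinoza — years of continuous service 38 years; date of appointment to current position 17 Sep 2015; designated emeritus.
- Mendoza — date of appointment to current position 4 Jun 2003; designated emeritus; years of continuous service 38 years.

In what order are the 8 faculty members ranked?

Tanaka, Okonkwo, Pereira, Espinoza, Lindqvist, Mendoza, Quinn, Varga

By years of continuous service (lower first): Tanaka (26 years); then Okonkwo and Pereira (both 31 years); then Espinoza, Lindqvist, Mendoza, Quinn and Varga (each 38 years).
Among Okonkwo and Pereira, alphabetically by surname: Okonkwo before Pereira.
Among Espinoza, Lindqvist, Mendoza, Quinn and Varga, alphabetically by surname: Espinoza before Lindqvist before Mendoza before Quinn before Varga.
Full order: Tanaka, Okonkwo, Pereira, Espinoza, Lindqvist, Mendoza, Quinn, Varga.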